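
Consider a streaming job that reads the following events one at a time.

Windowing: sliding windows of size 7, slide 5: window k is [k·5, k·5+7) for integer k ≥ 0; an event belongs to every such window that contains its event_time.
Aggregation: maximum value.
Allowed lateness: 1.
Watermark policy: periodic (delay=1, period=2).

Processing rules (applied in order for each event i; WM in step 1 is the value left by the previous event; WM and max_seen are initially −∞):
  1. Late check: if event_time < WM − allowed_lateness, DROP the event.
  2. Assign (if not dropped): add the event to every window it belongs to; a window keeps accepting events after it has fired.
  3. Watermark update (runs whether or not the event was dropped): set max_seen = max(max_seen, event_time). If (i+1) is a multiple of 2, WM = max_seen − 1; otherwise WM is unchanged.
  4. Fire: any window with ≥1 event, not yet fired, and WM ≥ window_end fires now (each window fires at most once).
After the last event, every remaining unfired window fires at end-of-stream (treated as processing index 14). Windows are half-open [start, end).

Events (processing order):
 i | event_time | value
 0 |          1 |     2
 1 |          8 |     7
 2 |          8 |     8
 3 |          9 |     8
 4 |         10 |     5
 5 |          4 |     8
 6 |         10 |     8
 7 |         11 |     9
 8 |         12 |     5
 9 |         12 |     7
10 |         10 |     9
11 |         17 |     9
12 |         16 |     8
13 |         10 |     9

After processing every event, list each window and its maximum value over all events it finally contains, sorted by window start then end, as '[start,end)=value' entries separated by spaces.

[0,7)=2 [5,12)=9 [10,17)=9 [15,22)=9

i=0 t=1 v=2: → [0,7); WM=−∞
i=1 t=8 v=7: → [5,12); WM=7; [0,7) fires=2
i=2 t=8 v=8: → [5,12); WM=7
i=3 t=9 v=8: → [5,12); WM=8
i=4 t=10 v=5: → [10,17),[5,12); WM=8
i=5 t=4 v=8: DROP (t<8-1); WM=9
i=6 t=10 v=8: → [10,17),[5,12); WM=9
i=7 t=11 v=9: → [10,17),[5,12); WM=10
i=8 t=12 v=5: → [10,17); WM=10
i=9 t=12 v=7: → [10,17); WM=11
i=10 t=10 v=9: → [10,17),[5,12); WM=11
i=11 t=17 v=9: → [15,22); WM=16; [5,12) fires=9
i=12 t=16 v=8: → [15,22),[10,17); WM=16
i=13 t=10 v=9: DROP (t<16-1); WM=16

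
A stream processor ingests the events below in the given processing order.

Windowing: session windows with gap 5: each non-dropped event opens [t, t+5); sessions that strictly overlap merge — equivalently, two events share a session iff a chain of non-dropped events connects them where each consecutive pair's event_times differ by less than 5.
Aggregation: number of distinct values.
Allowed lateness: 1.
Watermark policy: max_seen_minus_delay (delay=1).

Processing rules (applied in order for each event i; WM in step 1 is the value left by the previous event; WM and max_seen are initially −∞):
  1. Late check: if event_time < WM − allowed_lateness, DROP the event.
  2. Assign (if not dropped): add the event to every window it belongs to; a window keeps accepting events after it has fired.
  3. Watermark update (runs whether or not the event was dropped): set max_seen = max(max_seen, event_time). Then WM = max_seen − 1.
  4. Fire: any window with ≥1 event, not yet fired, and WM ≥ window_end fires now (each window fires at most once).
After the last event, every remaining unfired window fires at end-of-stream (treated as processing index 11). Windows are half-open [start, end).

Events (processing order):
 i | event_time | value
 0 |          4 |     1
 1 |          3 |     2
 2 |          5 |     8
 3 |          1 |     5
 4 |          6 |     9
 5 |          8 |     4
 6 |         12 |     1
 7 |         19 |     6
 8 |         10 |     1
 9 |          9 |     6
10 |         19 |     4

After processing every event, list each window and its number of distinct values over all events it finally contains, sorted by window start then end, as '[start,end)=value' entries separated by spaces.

i=0 t=4 v=1: → [4,9); WM=3
i=1 t=3 v=2: → [3,9); WM=3
i=2 t=5 v=8: → [3,10); WM=4
i=3 t=1 v=5: DROP (t<4-1); WM=4
i=4 t=6 v=9: → [3,11); WM=5
i=5 t=8 v=4: → [3,13); WM=7
i=6 t=12 v=1: → [3,17); WM=11
i=7 t=19 v=6: → [19,24); WM=18
i=8 t=10 v=1: DROP (t<18-1); WM=18
i=9 t=9 v=6: DROP (t<18-1); WM=18
i=10 t=19 v=4: → [19,24); WM=18

[3,17)=5 [19,24)=2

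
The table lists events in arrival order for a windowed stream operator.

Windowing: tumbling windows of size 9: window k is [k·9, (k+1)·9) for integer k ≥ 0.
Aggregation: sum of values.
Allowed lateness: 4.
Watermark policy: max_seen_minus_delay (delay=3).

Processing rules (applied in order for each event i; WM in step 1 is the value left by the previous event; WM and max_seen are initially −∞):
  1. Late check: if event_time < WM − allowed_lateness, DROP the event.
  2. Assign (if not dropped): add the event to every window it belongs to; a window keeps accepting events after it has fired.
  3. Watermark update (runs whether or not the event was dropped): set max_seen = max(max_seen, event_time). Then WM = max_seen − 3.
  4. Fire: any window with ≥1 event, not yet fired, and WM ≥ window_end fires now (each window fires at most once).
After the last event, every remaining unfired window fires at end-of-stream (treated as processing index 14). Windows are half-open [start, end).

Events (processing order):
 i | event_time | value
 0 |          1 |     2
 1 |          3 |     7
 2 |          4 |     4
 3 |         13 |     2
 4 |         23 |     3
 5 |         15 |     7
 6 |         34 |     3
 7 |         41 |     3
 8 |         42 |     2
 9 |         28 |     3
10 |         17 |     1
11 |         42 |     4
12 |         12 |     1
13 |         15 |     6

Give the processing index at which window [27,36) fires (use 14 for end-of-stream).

7

i=0 t=1 v=2: → [0,9); WM=-2
i=1 t=3 v=7: → [0,9); WM=0
i=2 t=4 v=4: → [0,9); WM=1
i=3 t=13 v=2: → [9,18); WM=10; [0,9) fires=13
i=4 t=23 v=3: → [18,27); WM=20; [9,18) fires=2
i=5 t=15 v=7: DROP (t<20-4); WM=20
i=6 t=34 v=3: → [27,36); WM=31; [18,27) fires=3
i=7 t=41 v=3: → [36,45); WM=38; [27,36) fires=3
i=8 t=42 v=2: → [36,45); WM=39
i=9 t=28 v=3: DROP (t<39-4); WM=39
i=10 t=17 v=1: DROP (t<39-4); WM=39
i=11 t=42 v=4: → [36,45); WM=39
i=12 t=12 v=1: DROP (t<39-4); WM=39
i=13 t=15 v=6: DROP (t<39-4); WM=39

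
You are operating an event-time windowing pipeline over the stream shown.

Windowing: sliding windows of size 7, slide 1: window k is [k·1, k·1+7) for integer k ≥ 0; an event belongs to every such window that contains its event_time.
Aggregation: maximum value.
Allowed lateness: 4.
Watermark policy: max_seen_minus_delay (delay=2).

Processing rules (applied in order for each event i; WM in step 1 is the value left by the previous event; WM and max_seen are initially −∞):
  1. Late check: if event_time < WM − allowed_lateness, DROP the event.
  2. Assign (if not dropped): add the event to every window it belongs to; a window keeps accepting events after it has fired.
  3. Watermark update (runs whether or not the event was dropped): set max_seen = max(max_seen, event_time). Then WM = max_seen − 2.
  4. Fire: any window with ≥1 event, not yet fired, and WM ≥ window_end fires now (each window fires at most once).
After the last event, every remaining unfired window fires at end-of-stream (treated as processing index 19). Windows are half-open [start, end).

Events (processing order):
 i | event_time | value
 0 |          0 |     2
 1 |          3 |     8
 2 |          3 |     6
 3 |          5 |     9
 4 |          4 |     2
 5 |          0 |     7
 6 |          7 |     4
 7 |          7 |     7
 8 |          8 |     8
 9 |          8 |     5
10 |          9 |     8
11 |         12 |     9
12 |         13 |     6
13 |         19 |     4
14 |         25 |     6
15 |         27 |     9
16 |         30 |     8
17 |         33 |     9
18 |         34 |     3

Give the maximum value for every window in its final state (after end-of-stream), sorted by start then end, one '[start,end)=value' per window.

i=0 t=0 v=2: → [0,7); WM=-2
i=1 t=3 v=8: → [3,10),[2,9),[1,8),[0,7); WM=1
i=2 t=3 v=6: → [3,10),[2,9),[1,8),[0,7); WM=1
i=3 t=5 v=9: → [5,12),[4,11),[3,10),[2,9),[1,8),[0,7); WM=3
i=4 t=4 v=2: → [4,11),[3,10),[2,9),[1,8),[0,7); WM=3
i=5 t=0 v=7: → [0,7); WM=3
i=6 t=7 v=4: → [7,14),[6,13),[5,12),[4,11),[3,10),[2,9),[1,8); WM=5
i=7 t=7 v=7: → [7,14),[6,13),[5,12),[4,11),[3,10),[2,9),[1,8); WM=5
i=8 t=8 v=8: → [8,15),[7,14),[6,13),[5,12),[4,11),[3,10),[2,9); WM=6
i=9 t=8 v=5: → [8,15),[7,14),[6,13),[5,12),[4,11),[3,10),[2,9); WM=6
i=10 t=9 v=8: → [9,16),[8,15),[7,14),[6,13),[5,12),[4,11),[3,10); WM=7; [0,7) fires=9
i=11 t=12 v=9: → [12,19),[11,18),[10,17),[9,16),[8,15),[7,14),[6,13); WM=10; [1,8) fires=9 [2,9) fires=9 [3,10) fires=9
i=12 t=13 v=6: → [13,20),[12,19),[11,18),[10,17),[9,16),[8,15),[7,14); WM=11; [4,11) fires=9
i=13 t=19 v=4: → [19,26),[18,25),[17,24),[16,23),[15,22),[14,21),[13,20); WM=17; [5,12) fires=9 [6,13) fires=9 [7,14) fires=9 [8,15) fires=9 [9,16) fires=9 [10,17) fires=9
i=14 t=25 v=6: → [25,32),[24,31),[23,30),[22,29),[21,28),[20,27),[19,26); WM=23; [11,18) fires=9 [12,19) fires=9 [13,20) fires=6 [14,21) fires=4 [15,22) fires=4 [16,23) fires=4
i=15 t=27 v=9: → [27,34),[26,33),[25,32),[24,31),[23,30),[22,29),[21,28); WM=25; [17,24) fires=4 [18,25) fires=4
i=16 t=30 v=8: → [30,37),[29,36),[28,35),[27,34),[26,33),[25,32),[24,31); WM=28; [19,26) fires=6 [20,27) fires=6 [21,28) fires=9
i=17 t=33 v=9: → [33,40),[32,39),[31,38),[30,37),[29,36),[28,35),[27,34); WM=31; [22,29) fires=9 [23,30) fires=9 [24,31) fires=9
i=18 t=34 v=3: → [34,41),[33,40),[32,39),[31,38),[30,37),[29,36),[28,35); WM=32; [25,32) fires=9

[0,7)=9 [1,8)=9 [2,9)=9 [3,10)=9 [4,11)=9 [5,12)=9 [6,13)=9 [7,14)=9 [8,15)=9 [9,16)=9 [10,17)=9 [11,18)=9 [12,19)=9 [13,20)=6 [14,21)=4 [15,22)=4 [16,23)=4 [17,24)=4 [18,25)=4 [19,26)=6 [20,27)=6 [21,28)=9 [22,29)=9 [23,30)=9 [24,31)=9 [25,32)=9 [26,33)=9 [27,34)=9 [28,35)=9 [29,36)=9 [30,37)=9 [31,38)=9 [32,39)=9 [33,40)=9 [34,41)=3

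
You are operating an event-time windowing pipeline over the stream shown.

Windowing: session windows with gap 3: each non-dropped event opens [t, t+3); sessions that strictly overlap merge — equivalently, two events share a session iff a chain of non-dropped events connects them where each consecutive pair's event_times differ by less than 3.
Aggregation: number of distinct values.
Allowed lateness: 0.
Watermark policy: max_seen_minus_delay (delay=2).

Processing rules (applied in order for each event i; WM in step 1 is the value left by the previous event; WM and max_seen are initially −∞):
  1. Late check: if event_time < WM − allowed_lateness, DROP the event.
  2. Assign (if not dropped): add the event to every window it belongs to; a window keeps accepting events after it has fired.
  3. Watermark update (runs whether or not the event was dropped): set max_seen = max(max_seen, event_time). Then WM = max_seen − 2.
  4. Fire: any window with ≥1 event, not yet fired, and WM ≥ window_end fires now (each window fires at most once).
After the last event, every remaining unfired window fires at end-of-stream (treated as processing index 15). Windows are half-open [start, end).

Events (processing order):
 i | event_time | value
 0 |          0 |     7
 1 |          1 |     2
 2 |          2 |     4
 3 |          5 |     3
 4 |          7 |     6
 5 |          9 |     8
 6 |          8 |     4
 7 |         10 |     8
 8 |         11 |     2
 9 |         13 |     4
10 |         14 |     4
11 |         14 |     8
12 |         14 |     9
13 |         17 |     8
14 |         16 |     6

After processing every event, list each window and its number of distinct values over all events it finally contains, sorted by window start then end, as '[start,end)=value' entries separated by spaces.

i=0 t=0 v=7: → [0,3); WM=-2
i=1 t=1 v=2: → [0,4); WM=-1
i=2 t=2 v=4: → [0,5); WM=0
i=3 t=5 v=3: → [5,8); WM=3
i=4 t=7 v=6: → [5,10); WM=5
i=5 t=9 v=8: → [5,12); WM=7
i=6 t=8 v=4: → [5,12); WM=7
i=7 t=10 v=8: → [5,13); WM=8
i=8 t=11 v=2: → [5,14); WM=9
i=9 t=13 v=4: → [5,16); WM=11
i=10 t=14 v=4: → [5,17); WM=12
i=11 t=14 v=8: → [5,17); WM=12
i=12 t=14 v=9: → [5,17); WM=12
i=13 t=17 v=8: → [17,20); WM=15
i=14 t=16 v=6: → [5,20); WM=15

[0,5)=3 [5,20)=6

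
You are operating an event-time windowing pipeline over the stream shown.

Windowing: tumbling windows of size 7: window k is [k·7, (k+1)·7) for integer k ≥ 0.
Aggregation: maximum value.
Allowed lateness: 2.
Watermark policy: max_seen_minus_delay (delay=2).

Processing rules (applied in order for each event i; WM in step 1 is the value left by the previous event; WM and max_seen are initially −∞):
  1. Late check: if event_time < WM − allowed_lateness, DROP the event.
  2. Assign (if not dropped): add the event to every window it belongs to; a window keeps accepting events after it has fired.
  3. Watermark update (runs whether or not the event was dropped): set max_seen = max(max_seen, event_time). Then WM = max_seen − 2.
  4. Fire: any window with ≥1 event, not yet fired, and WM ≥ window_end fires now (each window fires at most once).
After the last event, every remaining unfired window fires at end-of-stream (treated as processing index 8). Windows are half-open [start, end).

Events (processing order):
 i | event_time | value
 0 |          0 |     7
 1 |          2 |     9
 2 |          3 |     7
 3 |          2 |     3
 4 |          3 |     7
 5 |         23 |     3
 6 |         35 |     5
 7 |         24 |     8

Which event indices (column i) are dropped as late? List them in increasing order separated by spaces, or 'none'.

i=0 t=0 v=7: → [0,7); WM=-2
i=1 t=2 v=9: → [0,7); WM=0
i=2 t=3 v=7: → [0,7); WM=1
i=3 t=2 v=3: → [0,7); WM=1
i=4 t=3 v=7: → [0,7); WM=1
i=5 t=23 v=3: → [21,28); WM=21; [0,7) fires=9
i=6 t=35 v=5: → [35,42); WM=33; [21,28) fires=3
i=7 t=24 v=8: DROP (t<33-2); WM=33

7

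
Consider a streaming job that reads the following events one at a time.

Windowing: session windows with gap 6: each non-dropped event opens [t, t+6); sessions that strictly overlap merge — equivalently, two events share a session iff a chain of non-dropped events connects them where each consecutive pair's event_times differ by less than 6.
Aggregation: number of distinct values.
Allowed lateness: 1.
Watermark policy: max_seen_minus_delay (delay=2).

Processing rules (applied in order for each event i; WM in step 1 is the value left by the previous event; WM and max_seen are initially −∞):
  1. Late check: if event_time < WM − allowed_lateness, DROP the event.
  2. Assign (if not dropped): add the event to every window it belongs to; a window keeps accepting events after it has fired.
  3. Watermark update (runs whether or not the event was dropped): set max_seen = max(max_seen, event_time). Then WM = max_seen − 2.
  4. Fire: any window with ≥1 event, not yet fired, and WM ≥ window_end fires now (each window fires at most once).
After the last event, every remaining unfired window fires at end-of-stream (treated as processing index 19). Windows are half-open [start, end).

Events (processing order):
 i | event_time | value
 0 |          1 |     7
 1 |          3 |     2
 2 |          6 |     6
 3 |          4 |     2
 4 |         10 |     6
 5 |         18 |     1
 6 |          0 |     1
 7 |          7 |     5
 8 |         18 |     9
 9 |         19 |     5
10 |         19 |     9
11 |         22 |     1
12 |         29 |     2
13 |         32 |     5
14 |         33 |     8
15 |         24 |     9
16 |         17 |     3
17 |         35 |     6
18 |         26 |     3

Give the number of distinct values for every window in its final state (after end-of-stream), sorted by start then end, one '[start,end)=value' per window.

i=0 t=1 v=7: → [1,7); WM=-1
i=1 t=3 v=2: → [1,9); WM=1
i=2 t=6 v=6: → [1,12); WM=4
i=3 t=4 v=2: → [1,12); WM=4
i=4 t=10 v=6: → [1,16); WM=8
i=5 t=18 v=1: → [18,24); WM=16
i=6 t=0 v=1: DROP (t<16-1); WM=16
i=7 t=7 v=5: DROP (t<16-1); WM=16
i=8 t=18 v=9: → [18,24); WM=16
i=9 t=19 v=5: → [18,25); WM=17
i=10 t=19 v=9: → [18,25); WM=17
i=11 t=22 v=1: → [18,28); WM=20
i=12 t=29 v=2: → [29,35); WM=27
i=13 t=32 v=5: → [29,38); WM=30
i=14 t=33 v=8: → [29,39); WM=31
i=15 t=24 v=9: DROP (t<31-1); WM=31
i=16 t=17 v=3: DROP (t<31-1); WM=31
i=17 t=35 v=6: → [29,41); WM=33
i=18 t=26 v=3: DROP (t<33-1); WM=33

[1,16)=3 [18,28)=3 [29,41)=4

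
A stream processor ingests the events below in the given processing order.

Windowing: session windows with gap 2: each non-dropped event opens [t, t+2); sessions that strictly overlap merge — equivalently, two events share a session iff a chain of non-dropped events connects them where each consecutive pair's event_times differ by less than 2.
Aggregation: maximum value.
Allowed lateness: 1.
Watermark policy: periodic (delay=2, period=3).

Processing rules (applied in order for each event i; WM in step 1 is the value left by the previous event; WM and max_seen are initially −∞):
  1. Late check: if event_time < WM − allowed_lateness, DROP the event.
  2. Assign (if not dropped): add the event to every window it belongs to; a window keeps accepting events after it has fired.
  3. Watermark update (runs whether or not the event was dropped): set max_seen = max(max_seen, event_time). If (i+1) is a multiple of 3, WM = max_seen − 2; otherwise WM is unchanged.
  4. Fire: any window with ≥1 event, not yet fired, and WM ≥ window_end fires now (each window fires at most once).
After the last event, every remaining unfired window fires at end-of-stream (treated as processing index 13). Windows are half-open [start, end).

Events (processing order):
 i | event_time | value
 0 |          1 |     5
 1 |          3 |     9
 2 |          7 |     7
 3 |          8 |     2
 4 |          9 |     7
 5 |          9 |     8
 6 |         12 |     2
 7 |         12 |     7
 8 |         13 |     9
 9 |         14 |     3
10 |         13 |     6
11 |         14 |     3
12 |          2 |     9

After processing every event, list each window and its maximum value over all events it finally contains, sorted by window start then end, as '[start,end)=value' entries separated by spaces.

i=0 t=1 v=5: → [1,3); WM=−∞
i=1 t=3 v=9: → [3,5); WM=−∞
i=2 t=7 v=7: → [7,9); WM=5
i=3 t=8 v=2: → [7,10); WM=5
i=4 t=9 v=7: → [7,11); WM=5
i=5 t=9 v=8: → [7,11); WM=7
i=6 t=12 v=2: → [12,14); WM=7
i=7 t=12 v=7: → [12,14); WM=7
i=8 t=13 v=9: → [12,15); WM=11
i=9 t=14 v=3: → [12,16); WM=11
i=10 t=13 v=6: → [12,16); WM=11
i=11 t=14 v=3: → [12,16); WM=12
i=12 t=2 v=9: DROP (t<12-1); WM=12

[1,3)=5 [3,5)=9 [7,11)=8 [12,16)=9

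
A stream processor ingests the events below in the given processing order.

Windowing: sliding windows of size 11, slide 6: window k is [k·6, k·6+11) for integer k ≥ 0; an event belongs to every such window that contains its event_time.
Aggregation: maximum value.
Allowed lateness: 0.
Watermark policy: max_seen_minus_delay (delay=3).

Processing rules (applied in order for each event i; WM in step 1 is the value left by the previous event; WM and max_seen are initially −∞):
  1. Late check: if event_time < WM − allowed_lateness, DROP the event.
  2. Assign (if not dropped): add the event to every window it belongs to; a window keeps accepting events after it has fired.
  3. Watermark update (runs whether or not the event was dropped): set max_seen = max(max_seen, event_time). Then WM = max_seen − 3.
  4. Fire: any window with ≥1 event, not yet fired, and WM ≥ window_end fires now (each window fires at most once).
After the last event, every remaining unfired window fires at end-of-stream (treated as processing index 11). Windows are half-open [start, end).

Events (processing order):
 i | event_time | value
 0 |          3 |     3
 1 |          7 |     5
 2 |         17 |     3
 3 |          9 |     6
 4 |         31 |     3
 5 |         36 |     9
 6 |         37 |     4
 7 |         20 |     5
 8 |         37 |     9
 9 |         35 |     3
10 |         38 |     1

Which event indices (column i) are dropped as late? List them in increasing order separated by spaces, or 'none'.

i=0 t=3 v=3: → [0,11); WM=0
i=1 t=7 v=5: → [6,17),[0,11); WM=4
i=2 t=17 v=3: → [12,23); WM=14; [0,11) fires=5
i=3 t=9 v=6: DROP (t<14-0); WM=14
i=4 t=31 v=3: → [30,41),[24,35); WM=28; [6,17) fires=5 [12,23) fires=3
i=5 t=36 v=9: → [36,47),[30,41); WM=33
i=6 t=37 v=4: → [36,47),[30,41); WM=34
i=7 t=20 v=5: DROP (t<34-0); WM=34
i=8 t=37 v=9: → [36,47),[30,41); WM=34
i=9 t=35 v=3: → [30,41); WM=34
i=10 t=38 v=1: → [36,47),[30,41); WM=35; [24,35) fires=3

3 7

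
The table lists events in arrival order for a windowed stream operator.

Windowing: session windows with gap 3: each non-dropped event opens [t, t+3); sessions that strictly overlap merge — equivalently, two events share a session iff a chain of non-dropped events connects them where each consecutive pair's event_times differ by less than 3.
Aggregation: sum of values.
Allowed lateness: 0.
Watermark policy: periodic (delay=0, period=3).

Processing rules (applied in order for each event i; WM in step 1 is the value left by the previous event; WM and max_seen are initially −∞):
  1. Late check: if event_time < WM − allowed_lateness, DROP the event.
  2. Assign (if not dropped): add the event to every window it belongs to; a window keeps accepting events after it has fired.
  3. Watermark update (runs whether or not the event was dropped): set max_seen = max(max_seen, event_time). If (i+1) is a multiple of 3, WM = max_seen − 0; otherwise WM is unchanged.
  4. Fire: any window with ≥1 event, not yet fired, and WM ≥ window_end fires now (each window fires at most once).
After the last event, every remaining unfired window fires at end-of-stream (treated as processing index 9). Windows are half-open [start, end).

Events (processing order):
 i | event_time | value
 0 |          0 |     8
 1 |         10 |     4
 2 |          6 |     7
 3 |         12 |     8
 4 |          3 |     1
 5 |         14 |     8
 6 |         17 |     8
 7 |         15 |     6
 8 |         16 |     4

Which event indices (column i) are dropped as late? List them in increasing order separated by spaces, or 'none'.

i=0 t=0 v=8: → [0,3); WM=−∞
i=1 t=10 v=4: → [10,13); WM=−∞
i=2 t=6 v=7: → [6,9); WM=10
i=3 t=12 v=8: → [10,15); WM=10
i=4 t=3 v=1: DROP (t<10-0); WM=10
i=5 t=14 v=8: → [10,17); WM=14
i=6 t=17 v=8: → [17,20); WM=14
i=7 t=15 v=6: → [10,20); WM=14
i=8 t=16 v=4: → [10,20); WM=17

4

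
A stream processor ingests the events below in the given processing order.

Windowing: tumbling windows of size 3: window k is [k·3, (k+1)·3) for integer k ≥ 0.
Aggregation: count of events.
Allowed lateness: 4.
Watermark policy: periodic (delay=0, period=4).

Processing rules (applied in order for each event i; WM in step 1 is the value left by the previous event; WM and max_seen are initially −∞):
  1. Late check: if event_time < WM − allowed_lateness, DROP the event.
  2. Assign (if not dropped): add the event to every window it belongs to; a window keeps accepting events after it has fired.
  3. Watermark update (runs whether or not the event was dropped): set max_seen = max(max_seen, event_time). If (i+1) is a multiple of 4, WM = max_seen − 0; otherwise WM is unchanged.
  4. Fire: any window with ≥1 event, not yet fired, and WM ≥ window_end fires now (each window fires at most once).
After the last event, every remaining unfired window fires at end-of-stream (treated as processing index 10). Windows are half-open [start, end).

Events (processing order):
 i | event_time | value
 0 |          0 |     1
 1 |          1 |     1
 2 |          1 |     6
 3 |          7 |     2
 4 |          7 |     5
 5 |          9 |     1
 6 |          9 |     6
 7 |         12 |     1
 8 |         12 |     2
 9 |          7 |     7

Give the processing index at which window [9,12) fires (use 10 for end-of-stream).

i=0 t=0 v=1: → [0,3); WM=−∞
i=1 t=1 v=1: → [0,3); WM=−∞
i=2 t=1 v=6: → [0,3); WM=−∞
i=3 t=7 v=2: → [6,9); WM=7; [0,3) fires=3
i=4 t=7 v=5: → [6,9); WM=7
i=5 t=9 v=1: → [9,12); WM=7
i=6 t=9 v=6: → [9,12); WM=7
i=7 t=12 v=1: → [12,15); WM=12; [6,9) fires=2 [9,12) fires=2
i=8 t=12 v=2: → [12,15); WM=12
i=9 t=7 v=7: DROP (t<12-4); WM=12

7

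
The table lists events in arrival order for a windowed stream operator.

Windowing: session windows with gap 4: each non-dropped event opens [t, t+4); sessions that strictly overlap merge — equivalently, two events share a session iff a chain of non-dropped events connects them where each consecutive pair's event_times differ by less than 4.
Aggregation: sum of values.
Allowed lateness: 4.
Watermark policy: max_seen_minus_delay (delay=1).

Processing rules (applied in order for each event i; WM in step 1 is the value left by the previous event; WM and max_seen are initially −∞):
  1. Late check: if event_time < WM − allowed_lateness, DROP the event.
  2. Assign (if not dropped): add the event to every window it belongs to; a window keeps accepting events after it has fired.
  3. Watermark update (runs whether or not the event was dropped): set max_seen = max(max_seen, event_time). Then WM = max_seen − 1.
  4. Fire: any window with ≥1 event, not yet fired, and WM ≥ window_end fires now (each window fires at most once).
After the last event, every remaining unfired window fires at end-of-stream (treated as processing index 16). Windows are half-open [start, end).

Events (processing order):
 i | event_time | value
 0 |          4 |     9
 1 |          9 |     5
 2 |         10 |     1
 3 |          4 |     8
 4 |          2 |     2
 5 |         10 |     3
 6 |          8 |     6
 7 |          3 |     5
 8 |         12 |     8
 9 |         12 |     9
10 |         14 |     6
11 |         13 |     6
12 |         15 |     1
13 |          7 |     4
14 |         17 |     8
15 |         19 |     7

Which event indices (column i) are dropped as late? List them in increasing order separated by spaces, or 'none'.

3 4 7 13

i=0 t=4 v=9: → [4,8); WM=3
i=1 t=9 v=5: → [9,13); WM=8
i=2 t=10 v=1: → [9,14); WM=9
i=3 t=4 v=8: DROP (t<9-4); WM=9
i=4 t=2 v=2: DROP (t<9-4); WM=9
i=5 t=10 v=3: → [9,14); WM=9
i=6 t=8 v=6: → [8,14); WM=9
i=7 t=3 v=5: DROP (t<9-4); WM=9
i=8 t=12 v=8: → [8,16); WM=11
i=9 t=12 v=9: → [8,16); WM=11
i=10 t=14 v=6: → [8,18); WM=13
i=11 t=13 v=6: → [8,18); WM=13
i=12 t=15 v=1: → [8,19); WM=14
i=13 t=7 v=4: DROP (t<14-4); WM=14
i=14 t=17 v=8: → [8,21); WM=16
i=15 t=19 v=7: → [8,23); WM=18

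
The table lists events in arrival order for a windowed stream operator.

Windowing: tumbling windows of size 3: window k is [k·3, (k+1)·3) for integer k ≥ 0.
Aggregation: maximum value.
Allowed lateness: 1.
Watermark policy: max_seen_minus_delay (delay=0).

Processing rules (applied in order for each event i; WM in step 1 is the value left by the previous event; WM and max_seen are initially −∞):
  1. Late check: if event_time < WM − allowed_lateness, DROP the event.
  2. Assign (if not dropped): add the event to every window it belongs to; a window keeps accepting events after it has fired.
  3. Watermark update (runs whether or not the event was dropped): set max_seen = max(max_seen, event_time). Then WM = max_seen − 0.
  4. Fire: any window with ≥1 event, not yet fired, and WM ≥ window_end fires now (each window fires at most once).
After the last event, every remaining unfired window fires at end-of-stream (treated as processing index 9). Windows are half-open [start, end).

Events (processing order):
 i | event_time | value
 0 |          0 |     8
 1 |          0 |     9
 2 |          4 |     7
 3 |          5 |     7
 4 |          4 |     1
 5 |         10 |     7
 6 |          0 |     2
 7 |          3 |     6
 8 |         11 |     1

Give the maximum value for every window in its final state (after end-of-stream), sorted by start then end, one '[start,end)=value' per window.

[0,3)=9 [3,6)=7 [9,12)=7

i=0 t=0 v=8: → [0,3); WM=0
i=1 t=0 v=9: → [0,3); WM=0
i=2 t=4 v=7: → [3,6); WM=4; [0,3) fires=9
i=3 t=5 v=7: → [3,6); WM=5
i=4 t=4 v=1: → [3,6); WM=5
i=5 t=10 v=7: → [9,12); WM=10; [3,6) fires=7
i=6 t=0 v=2: DROP (t<10-1); WM=10
i=7 t=3 v=6: DROP (t<10-1); WM=10
i=8 t=11 v=1: → [9,12); WM=11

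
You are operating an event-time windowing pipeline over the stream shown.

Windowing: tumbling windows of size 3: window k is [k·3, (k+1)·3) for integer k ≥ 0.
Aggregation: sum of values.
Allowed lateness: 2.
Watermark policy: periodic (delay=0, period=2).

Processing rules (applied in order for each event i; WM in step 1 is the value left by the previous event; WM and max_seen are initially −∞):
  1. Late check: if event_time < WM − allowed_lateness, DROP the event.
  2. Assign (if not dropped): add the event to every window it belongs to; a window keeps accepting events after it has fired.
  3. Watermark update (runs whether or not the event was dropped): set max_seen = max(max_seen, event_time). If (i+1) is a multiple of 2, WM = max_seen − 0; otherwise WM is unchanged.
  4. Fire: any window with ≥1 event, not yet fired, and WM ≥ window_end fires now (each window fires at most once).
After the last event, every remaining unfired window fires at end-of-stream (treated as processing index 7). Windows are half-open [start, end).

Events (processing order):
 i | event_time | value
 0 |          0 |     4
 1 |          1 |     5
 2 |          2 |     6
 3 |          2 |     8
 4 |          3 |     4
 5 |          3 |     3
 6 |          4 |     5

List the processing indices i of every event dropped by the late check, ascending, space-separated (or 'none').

i=0 t=0 v=4: → [0,3); WM=−∞
i=1 t=1 v=5: → [0,3); WM=1
i=2 t=2 v=6: → [0,3); WM=1
i=3 t=2 v=8: → [0,3); WM=2
i=4 t=3 v=4: → [3,6); WM=2
i=5 t=3 v=3: → [3,6); WM=3; [0,3) fires=23
i=6 t=4 v=5: → [3,6); WM=3

none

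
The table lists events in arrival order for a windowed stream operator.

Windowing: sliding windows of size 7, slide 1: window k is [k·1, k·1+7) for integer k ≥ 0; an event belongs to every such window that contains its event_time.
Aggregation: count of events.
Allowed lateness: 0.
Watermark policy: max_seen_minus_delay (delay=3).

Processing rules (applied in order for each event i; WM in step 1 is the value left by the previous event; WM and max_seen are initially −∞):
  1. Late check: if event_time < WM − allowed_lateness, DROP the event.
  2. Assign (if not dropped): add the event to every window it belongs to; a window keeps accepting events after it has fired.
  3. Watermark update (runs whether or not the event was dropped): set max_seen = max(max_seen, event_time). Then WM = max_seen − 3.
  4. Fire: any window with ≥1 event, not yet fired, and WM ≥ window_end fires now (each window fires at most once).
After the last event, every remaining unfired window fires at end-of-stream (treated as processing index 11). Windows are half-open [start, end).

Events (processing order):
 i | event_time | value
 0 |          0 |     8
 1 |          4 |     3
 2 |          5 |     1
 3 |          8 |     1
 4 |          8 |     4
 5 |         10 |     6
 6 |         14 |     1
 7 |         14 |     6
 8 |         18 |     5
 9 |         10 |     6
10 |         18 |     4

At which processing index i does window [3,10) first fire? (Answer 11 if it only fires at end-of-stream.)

i=0 t=0 v=8: → [0,7); WM=-3
i=1 t=4 v=3: → [4,11),[3,10),[2,9),[1,8),[0,7); WM=1
i=2 t=5 v=1: → [5,12),[4,11),[3,10),[2,9),[1,8),[0,7); WM=2
i=3 t=8 v=1: → [8,15),[7,14),[6,13),[5,12),[4,11),[3,10),[2,9); WM=5
i=4 t=8 v=4: → [8,15),[7,14),[6,13),[5,12),[4,11),[3,10),[2,9); WM=5
i=5 t=10 v=6: → [10,17),[9,16),[8,15),[7,14),[6,13),[5,12),[4,11); WM=7; [0,7) fires=3
i=6 t=14 v=1: → [14,21),[13,20),[12,19),[11,18),[10,17),[9,16),[8,15); WM=11; [1,8) fires=2 [2,9) fires=4 [3,10) fires=4 [4,11) fires=5
i=7 t=14 v=6: → [14,21),[13,20),[12,19),[11,18),[10,17),[9,16),[8,15); WM=11
i=8 t=18 v=5: → [18,25),[17,24),[16,23),[15,22),[14,21),[13,20),[12,19); WM=15; [5,12) fires=4 [6,13) fires=3 [7,14) fires=3 [8,15) fires=5
i=9 t=10 v=6: DROP (t<15-0); WM=15
i=10 t=18 v=4: → [18,25),[17,24),[16,23),[15,22),[14,21),[13,20),[12,19); WM=15

6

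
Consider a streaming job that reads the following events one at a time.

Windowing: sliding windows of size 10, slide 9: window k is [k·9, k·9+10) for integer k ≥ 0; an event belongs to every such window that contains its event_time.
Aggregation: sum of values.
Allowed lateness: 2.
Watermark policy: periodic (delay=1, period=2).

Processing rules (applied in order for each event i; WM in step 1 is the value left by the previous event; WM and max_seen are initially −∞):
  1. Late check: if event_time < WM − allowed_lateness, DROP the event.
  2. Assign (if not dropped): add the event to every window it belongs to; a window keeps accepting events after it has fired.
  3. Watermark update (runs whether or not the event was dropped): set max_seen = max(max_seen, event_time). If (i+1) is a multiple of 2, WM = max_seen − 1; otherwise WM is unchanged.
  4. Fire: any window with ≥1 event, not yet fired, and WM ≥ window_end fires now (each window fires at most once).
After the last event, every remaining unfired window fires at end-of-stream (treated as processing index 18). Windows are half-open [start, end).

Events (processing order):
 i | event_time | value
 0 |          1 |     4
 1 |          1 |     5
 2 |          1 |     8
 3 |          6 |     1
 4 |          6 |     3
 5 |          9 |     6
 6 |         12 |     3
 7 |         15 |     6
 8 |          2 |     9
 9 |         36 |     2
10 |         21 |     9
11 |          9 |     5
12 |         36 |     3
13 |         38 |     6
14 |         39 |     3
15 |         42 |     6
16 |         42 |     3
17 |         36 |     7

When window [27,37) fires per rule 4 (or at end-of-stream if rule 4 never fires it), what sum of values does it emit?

5

i=0 t=1 v=4: → [0,10); WM=−∞
i=1 t=1 v=5: → [0,10); WM=0
i=2 t=1 v=8: → [0,10); WM=0
i=3 t=6 v=1: → [0,10); WM=5
i=4 t=6 v=3: → [0,10); WM=5
i=5 t=9 v=6: → [9,19),[0,10); WM=8
i=6 t=12 v=3: → [9,19); WM=8
i=7 t=15 v=6: → [9,19); WM=14; [0,10) fires=27
i=8 t=2 v=9: DROP (t<14-2); WM=14
i=9 t=36 v=2: → [36,46),[27,37); WM=35; [9,19) fires=15
i=10 t=21 v=9: DROP (t<35-2); WM=35
i=11 t=9 v=5: DROP (t<35-2); WM=35
i=12 t=36 v=3: → [36,46),[27,37); WM=35
i=13 t=38 v=6: → [36,46); WM=37; [27,37) fires=5
i=14 t=39 v=3: → [36,46); WM=37
i=15 t=42 v=6: → [36,46); WM=41
i=16 t=42 v=3: → [36,46); WM=41
i=17 t=36 v=7: DROP (t<41-2); WM=41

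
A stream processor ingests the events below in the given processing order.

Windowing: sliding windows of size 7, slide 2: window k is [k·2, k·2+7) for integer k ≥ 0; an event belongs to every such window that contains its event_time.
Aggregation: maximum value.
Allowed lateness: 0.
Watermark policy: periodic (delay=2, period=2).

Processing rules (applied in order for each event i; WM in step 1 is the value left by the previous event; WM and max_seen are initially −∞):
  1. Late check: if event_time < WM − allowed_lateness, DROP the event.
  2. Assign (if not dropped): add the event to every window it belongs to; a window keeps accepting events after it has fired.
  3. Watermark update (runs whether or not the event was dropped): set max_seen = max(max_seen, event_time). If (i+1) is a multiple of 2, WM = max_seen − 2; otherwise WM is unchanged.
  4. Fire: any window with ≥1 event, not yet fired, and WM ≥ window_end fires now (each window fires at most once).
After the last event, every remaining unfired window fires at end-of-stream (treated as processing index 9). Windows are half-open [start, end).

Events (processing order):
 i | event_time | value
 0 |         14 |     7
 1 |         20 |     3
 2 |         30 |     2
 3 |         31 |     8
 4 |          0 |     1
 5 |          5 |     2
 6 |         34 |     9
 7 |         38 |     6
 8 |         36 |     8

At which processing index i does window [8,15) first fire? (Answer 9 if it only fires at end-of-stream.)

1

i=0 t=14 v=7: → [14,21),[12,19),[10,17),[8,15); WM=−∞
i=1 t=20 v=3: → [20,27),[18,25),[16,23),[14,21); WM=18; [8,15) fires=7 [10,17) fires=7
i=2 t=30 v=2: → [30,37),[28,35),[26,33),[24,31); WM=18
i=3 t=31 v=8: → [30,37),[28,35),[26,33); WM=29; [12,19) fires=7 [14,21) fires=7 [16,23) fires=3 [18,25) fires=3 [20,27) fires=3
i=4 t=0 v=1: DROP (t<29-0); WM=29
i=5 t=5 v=2: DROP (t<29-0); WM=29
i=6 t=34 v=9: → [34,41),[32,39),[30,37),[28,35); WM=29
i=7 t=38 v=6: → [38,45),[36,43),[34,41),[32,39); WM=36; [24,31) fires=2 [26,33) fires=8 [28,35) fires=9
i=8 t=36 v=8: → [36,43),[34,41),[32,39),[30,37); WM=36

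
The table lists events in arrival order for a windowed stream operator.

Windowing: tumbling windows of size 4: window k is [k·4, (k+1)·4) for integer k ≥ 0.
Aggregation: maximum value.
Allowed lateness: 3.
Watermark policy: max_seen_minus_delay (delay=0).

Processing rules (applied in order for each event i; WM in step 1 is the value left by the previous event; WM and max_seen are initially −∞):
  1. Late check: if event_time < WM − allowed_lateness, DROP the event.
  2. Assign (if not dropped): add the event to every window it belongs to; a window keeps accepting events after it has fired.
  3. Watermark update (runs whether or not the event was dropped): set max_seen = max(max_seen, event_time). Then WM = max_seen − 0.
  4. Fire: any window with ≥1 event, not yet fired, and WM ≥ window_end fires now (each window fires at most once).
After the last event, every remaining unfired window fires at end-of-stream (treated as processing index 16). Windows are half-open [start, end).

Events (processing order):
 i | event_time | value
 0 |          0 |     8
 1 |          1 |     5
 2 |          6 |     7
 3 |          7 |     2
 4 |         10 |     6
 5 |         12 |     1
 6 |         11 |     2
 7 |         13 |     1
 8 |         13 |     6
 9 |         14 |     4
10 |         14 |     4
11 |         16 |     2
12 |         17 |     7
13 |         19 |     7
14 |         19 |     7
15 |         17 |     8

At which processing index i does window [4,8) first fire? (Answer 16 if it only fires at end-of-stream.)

i=0 t=0 v=8: → [0,4); WM=0
i=1 t=1 v=5: → [0,4); WM=1
i=2 t=6 v=7: → [4,8); WM=6; [0,4) fires=8
i=3 t=7 v=2: → [4,8); WM=7
i=4 t=10 v=6: → [8,12); WM=10; [4,8) fires=7
i=5 t=12 v=1: → [12,16); WM=12; [8,12) fires=6
i=6 t=11 v=2: → [8,12); WM=12
i=7 t=13 v=1: → [12,16); WM=13
i=8 t=13 v=6: → [12,16); WM=13
i=9 t=14 v=4: → [12,16); WM=14
i=10 t=14 v=4: → [12,16); WM=14
i=11 t=16 v=2: → [16,20); WM=16; [12,16) fires=6
i=12 t=17 v=7: → [16,20); WM=17
i=13 t=19 v=7: → [16,20); WM=19
i=14 t=19 v=7: → [16,20); WM=19
i=15 t=17 v=8: → [16,20); WM=19

4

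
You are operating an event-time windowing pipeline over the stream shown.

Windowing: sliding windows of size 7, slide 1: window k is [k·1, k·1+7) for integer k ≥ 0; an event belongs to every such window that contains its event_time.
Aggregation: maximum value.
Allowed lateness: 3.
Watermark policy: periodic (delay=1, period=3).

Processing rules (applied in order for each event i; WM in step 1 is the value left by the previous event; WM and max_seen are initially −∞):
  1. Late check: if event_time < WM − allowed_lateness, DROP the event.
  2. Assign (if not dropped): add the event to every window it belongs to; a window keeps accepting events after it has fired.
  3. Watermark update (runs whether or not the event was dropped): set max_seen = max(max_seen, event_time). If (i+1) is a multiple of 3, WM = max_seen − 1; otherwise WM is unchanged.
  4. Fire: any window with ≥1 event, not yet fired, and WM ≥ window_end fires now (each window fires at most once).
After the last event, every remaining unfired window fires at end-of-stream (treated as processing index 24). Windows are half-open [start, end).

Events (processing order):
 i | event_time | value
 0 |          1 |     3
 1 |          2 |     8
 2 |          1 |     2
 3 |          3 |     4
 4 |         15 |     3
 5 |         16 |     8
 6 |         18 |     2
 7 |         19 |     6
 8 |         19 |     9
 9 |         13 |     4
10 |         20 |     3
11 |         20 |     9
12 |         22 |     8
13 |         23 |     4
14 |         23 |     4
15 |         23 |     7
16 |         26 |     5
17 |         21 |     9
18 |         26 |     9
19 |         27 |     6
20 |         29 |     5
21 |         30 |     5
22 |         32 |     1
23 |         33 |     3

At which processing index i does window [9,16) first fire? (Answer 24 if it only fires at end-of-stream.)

i=0 t=1 v=3: → [1,8),[0,7); WM=−∞
i=1 t=2 v=8: → [2,9),[1,8),[0,7); WM=−∞
i=2 t=1 v=2: → [1,8),[0,7); WM=1
i=3 t=3 v=4: → [3,10),[2,9),[1,8),[0,7); WM=1
i=4 t=15 v=3: → [15,22),[14,21),[13,20),[12,19),[11,18),[10,17),[9,16); WM=1
i=5 t=16 v=8: → [16,23),[15,22),[14,21),[13,20),[12,19),[11,18),[10,17); WM=15; [0,7) fires=8 [1,8) fires=8 [2,9) fires=8 [3,10) fires=4
i=6 t=18 v=2: → [18,25),[17,24),[16,23),[15,22),[14,21),[13,20),[12,19); WM=15
i=7 t=19 v=6: → [19,26),[18,25),[17,24),[16,23),[15,22),[14,21),[13,20); WM=15
i=8 t=19 v=9: → [19,26),[18,25),[17,24),[16,23),[15,22),[14,21),[13,20); WM=18; [9,16) fires=3 [10,17) fires=8 [11,18) fires=8
i=9 t=13 v=4: DROP (t<18-3); WM=18
i=10 t=20 v=3: → [20,27),[19,26),[18,25),[17,24),[16,23),[15,22),[14,21); WM=18
i=11 t=20 v=9: → [20,27),[19,26),[18,25),[17,24),[16,23),[15,22),[14,21); WM=19; [12,19) fires=8
i=12 t=22 v=8: → [22,29),[21,28),[20,27),[19,26),[18,25),[17,24),[16,23); WM=19
i=13 t=23 v=4: → [23,30),[22,29),[21,28),[20,27),[19,26),[18,25),[17,24); WM=19
i=14 t=23 v=4: → [23,30),[22,29),[21,28),[20,27),[19,26),[18,25),[17,24); WM=22; [13,20) fires=9 [14,21) fires=9 [15,22) fires=9
i=15 t=23 v=7: → [23,30),[22,29),[21,28),[20,27),[19,26),[18,25),[17,24); WM=22
i=16 t=26 v=5: → [26,33),[25,32),[24,31),[23,30),[22,29),[21,28),[20,27); WM=22
i=17 t=21 v=9: → [21,28),[20,27),[19,26),[18,25),[17,24),[16,23),[15,22); WM=25; [16,23) fires=9 [17,24) fires=9 [18,25) fires=9
i=18 t=26 v=9: → [26,33),[25,32),[24,31),[23,30),[22,29),[21,28),[20,27); WM=25
i=19 t=27 v=6: → [27,34),[26,33),[25,32),[24,31),[23,30),[22,29),[21,28); WM=25
i=20 t=29 v=5: → [29,36),[28,35),[27,34),[26,33),[25,32),[24,31),[23,30); WM=28; [19,26) fires=9 [20,27) fires=9 [21,28) fires=9
i=21 t=30 v=5: → [30,37),[29,36),[28,35),[27,34),[26,33),[25,32),[24,31); WM=28
i=22 t=32 v=1: → [32,39),[31,38),[30,37),[29,36),[28,35),[27,34),[26,33); WM=28
i=23 t=33 v=3: → [33,40),[32,39),[31,38),[30,37),[29,36),[28,35),[27,34); WM=32; [22,29) fires=9 [23,30) fires=9 [24,31) fires=9 [25,32) fires=9

8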